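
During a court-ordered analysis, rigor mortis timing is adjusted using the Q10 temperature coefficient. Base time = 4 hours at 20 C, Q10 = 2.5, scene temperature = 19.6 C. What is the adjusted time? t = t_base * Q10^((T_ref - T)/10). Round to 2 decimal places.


Rigor mortis time adjustment:
Exponent = (T_ref - T_actual) / 10 = (20 - 19.6) / 10 = 0.04
Q10 factor = 2.5^0.04 = 1.03733
t_adjusted = 4 * 1.03733 = 4.15 hours

4.15


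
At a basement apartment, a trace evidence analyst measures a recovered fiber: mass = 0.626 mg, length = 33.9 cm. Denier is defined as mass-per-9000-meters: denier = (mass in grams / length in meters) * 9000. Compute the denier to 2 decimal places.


Denier calculation:
Mass in grams = 0.626 mg / 1000 = 0.000626 g
Length in meters = 33.9 cm / 100 = 0.339 m
Linear density = mass / length = 0.000626 / 0.339 = 0.00184661 g/m
Denier = (g/m) * 9000 = 0.00184661 * 9000 = 16.62

16.62


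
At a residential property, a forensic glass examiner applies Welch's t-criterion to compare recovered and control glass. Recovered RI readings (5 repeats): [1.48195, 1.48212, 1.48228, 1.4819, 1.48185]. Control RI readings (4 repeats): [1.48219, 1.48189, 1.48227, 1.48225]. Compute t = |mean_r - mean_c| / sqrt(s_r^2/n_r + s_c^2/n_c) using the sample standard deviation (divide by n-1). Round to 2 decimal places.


Welch's t-criterion for glass RI comparison:
Recovered mean = sum / n_r = 7.4101 / 5 = 1.48202
Control mean = sum / n_c = 5.9286 / 4 = 1.48215
Recovered sample variance s_r^2 = 3.145e-08
Control sample variance s_c^2 = 3.12e-08
Welch SE (unpooled) = sqrt(s_r^2/n_r + s_c^2/n_c) = sqrt(6.29e-09 + 7.8e-09) = sqrt(1.409e-08) = 0.000118701
|mean_r - mean_c| = 0.00013
t = 0.00013 / 0.000118701 = 1.10

1.10


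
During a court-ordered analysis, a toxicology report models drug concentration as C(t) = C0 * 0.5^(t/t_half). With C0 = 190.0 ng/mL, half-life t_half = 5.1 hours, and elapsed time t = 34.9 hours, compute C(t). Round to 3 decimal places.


Drug concentration decay:
Number of half-lives = t / t_half = 34.9 / 5.1 = 6.843137
Decay factor = 0.5^6.843137 = 0.00870985
C(t) = 190.0 * 0.00870985 = 1.655 ng/mL

1.655


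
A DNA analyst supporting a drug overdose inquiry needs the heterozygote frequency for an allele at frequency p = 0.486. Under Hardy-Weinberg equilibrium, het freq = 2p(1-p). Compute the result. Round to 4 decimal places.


Hardy-Weinberg heterozygote frequency:
q = 1 - p = 1 - 0.486 = 0.514
2pq = 2 * 0.486 * 0.514 = 0.4996

0.4996


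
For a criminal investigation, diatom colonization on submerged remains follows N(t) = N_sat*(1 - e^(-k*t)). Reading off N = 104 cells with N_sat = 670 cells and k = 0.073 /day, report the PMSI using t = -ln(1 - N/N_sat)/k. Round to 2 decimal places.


PMSI from diatom colonization curve:
N / N_sat = 104 / 670 = 0.155224
1 - N/N_sat = 0.844776
ln(1 - N/N_sat) = -0.168684
t = -ln(1 - N/N_sat) / k = -(-0.168684) / 0.073 = 2.31 days

2.31


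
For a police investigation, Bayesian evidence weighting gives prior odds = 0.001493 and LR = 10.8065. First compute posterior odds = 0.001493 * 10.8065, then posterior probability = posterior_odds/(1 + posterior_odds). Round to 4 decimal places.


Bayesian evidence evaluation:
Posterior odds = prior_odds * LR = 0.001493 * 10.8065 = 0.0161341
Posterior probability = posterior_odds / (1 + posterior_odds)
= 0.0161341 / (1 + 0.0161341)
= 0.0161341 / 1.0161341
= 0.0159

0.0159


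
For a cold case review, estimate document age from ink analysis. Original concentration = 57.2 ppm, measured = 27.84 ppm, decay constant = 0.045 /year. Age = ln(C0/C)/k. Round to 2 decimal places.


Document age estimation:
C0/C = 57.2 / 27.84 = 2.054598
ln(C0/C) = 0.72008
t = 0.72008 / 0.045 = 16.00 years

16.00


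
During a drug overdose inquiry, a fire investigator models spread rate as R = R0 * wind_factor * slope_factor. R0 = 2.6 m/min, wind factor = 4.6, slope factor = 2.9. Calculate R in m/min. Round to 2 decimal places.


Fire spread rate calculation:
R = R0 * wind_factor * slope_factor
= 2.6 * 4.6 * 2.9
= 11.96 * 2.9
= 34.68 m/min

34.68


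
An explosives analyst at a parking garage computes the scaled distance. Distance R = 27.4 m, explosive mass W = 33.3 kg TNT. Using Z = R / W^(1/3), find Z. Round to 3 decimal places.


Scaled distance calculation:
W^(1/3) = 33.3^(1/3) = 3.217225
Z = R / W^(1/3) = 27.4 / 3.217225
Z = 8.517 m/kg^(1/3)

8.517


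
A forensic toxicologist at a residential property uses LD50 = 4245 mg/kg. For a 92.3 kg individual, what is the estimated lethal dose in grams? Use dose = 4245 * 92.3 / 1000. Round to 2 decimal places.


Lethal dose calculation:
Lethal dose = LD50 * body_weight / 1000
= 4245 * 92.3 / 1000
= 391813.5 / 1000
= 391.81 g

391.81


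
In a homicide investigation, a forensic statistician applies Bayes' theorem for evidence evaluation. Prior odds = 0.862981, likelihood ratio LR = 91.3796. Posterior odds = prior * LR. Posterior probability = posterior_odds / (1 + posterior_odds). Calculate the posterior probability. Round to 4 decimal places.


Bayesian evidence evaluation:
Posterior odds = prior_odds * LR = 0.862981 * 91.3796 = 78.85886
Posterior probability = posterior_odds / (1 + posterior_odds)
= 78.85886 / (1 + 78.85886)
= 78.85886 / 79.85886
= 0.9875

0.9875


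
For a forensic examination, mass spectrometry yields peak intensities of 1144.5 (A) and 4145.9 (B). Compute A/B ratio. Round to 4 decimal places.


Spectral peak ratio:
Peak A = 1144.5 counts
Peak B = 4145.9 counts
Ratio = 1144.5 / 4145.9 = 0.2761

0.2761


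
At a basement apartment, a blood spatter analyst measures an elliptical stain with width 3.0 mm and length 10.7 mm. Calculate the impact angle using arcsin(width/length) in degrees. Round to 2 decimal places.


Blood spatter impact angle calculation:
width / length = 3.0 / 10.7 = 0.280374
angle = arcsin(0.280374)
angle = 16.28 degrees

16.28


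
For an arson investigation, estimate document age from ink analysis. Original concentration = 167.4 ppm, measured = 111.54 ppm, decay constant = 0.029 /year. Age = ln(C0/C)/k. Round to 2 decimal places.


Document age estimation:
C0/C = 167.4 / 111.54 = 1.500807
ln(C0/C) = 0.406003
t = 0.406003 / 0.029 = 14.00 years

14.00


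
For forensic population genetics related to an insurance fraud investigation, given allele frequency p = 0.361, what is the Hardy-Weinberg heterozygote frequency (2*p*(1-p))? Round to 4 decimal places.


Hardy-Weinberg heterozygote frequency:
q = 1 - p = 1 - 0.361 = 0.639
2pq = 2 * 0.361 * 0.639 = 0.4614

0.4614


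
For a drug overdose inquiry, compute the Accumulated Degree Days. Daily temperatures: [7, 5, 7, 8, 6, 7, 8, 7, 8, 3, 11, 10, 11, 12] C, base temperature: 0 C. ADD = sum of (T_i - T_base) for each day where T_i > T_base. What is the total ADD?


Computing ADD day by day:
Day 1: max(0, 7 - 0) = 7
Day 2: max(0, 5 - 0) = 5
Day 3: max(0, 7 - 0) = 7
Day 4: max(0, 8 - 0) = 8
Day 5: max(0, 6 - 0) = 6
Day 6: max(0, 7 - 0) = 7
Day 7: max(0, 8 - 0) = 8
Day 8: max(0, 7 - 0) = 7
Day 9: max(0, 8 - 0) = 8
Day 10: max(0, 3 - 0) = 3
Day 11: max(0, 11 - 0) = 11
Day 12: max(0, 10 - 0) = 10
Day 13: max(0, 11 - 0) = 11
Day 14: max(0, 12 - 0) = 12
Total ADD = 110

110


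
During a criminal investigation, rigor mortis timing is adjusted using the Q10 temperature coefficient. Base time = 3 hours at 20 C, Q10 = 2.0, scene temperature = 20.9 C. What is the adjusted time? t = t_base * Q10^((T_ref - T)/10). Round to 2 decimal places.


Rigor mortis time adjustment:
Exponent = (T_ref - T_actual) / 10 = (20 - 20.9) / 10 = -0.09
Q10 factor = 2.0^-0.09 = 0.93952
t_adjusted = 3 * 0.93952 = 2.82 hours

2.82


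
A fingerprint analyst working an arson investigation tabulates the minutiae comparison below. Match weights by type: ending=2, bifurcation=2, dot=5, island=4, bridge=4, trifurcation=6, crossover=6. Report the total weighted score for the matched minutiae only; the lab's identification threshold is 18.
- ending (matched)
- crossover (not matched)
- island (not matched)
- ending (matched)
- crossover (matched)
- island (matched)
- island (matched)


Weighted minutiae match score:
  ending: matched, +2 (running total 2)
  crossover: not matched, +0
  island: not matched, +0
  ending: matched, +2 (running total 4)
  crossover: matched, +6 (running total 10)
  island: matched, +4 (running total 14)
  island: matched, +4 (running total 18)
Total score = 18
Threshold = 18; verdict = identification

18


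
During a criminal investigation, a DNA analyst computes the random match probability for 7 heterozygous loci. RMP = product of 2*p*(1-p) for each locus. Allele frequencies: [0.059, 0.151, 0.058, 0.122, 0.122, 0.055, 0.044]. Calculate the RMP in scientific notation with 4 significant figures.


Computing RMP for 7 loci:
Locus 1: 2 * 0.059 * 0.941 = 0.111038
Locus 2: 2 * 0.151 * 0.849 = 0.256398
Locus 3: 2 * 0.058 * 0.942 = 0.109272
Locus 4: 2 * 0.122 * 0.878 = 0.214232
Locus 5: 2 * 0.122 * 0.878 = 0.214232
Locus 6: 2 * 0.055 * 0.945 = 0.10395
Locus 7: 2 * 0.044 * 0.956 = 0.084128
RMP = 1.249e-06

1.249e-06


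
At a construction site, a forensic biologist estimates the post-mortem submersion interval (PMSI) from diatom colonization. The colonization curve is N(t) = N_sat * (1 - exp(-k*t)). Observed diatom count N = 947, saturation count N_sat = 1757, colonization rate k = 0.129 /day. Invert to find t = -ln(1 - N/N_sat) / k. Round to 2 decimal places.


PMSI from diatom colonization curve:
N / N_sat = 947 / 1757 = 0.538987
1 - N/N_sat = 0.461013
ln(1 - N/N_sat) = -0.774329
t = -ln(1 - N/N_sat) / k = -(-0.774329) / 0.129 = 6.00 days

6.00


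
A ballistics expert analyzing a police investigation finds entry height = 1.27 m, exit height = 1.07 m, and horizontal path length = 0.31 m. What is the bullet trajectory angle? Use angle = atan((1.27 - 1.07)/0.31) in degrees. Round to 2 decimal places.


Bullet trajectory angle:
Height difference = 1.27 - 1.07 = 0.2 m
angle = atan(0.2 / 0.31)
angle = atan(0.645161)
angle = 32.83 degrees

32.83


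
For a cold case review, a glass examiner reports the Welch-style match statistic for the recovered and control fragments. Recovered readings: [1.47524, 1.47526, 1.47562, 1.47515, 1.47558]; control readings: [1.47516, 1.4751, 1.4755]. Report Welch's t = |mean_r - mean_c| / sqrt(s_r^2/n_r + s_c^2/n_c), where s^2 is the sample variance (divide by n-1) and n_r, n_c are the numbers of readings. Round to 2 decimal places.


Welch's t-criterion for glass RI comparison:
Recovered mean = sum / n_r = 7.37685 / 5 = 1.47537
Control mean = sum / n_c = 4.42576 / 3 = 1.4752533
Recovered sample variance s_r^2 = 4.6e-08
Control sample variance s_c^2 = 4.65333e-08
Welch SE (unpooled) = sqrt(s_r^2/n_r + s_c^2/n_c) = sqrt(9.2e-09 + 1.55111e-08) = sqrt(2.47111e-08) = 0.000157198
|mean_r - mean_c| = 0.000116667
t = 0.000116667 / 0.000157198 = 0.74

0.74


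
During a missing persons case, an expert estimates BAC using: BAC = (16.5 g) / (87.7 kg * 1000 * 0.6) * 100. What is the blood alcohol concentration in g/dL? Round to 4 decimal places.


Applying the Widmark formula:
BAC = (dose_g / (body_wt * 1000 * r)) * 100
Denominator = 87.7 * 1000 * 0.6 = 52620
BAC = (16.5 / 52620) * 100
BAC = 0.0314 g/dL

0.0314


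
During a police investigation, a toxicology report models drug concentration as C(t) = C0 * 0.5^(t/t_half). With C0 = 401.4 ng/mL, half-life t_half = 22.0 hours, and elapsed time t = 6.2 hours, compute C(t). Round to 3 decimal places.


Drug concentration decay:
Number of half-lives = t / t_half = 6.2 / 22.0 = 0.281818
Decay factor = 0.5^0.281818 = 0.82255383
C(t) = 401.4 * 0.82255383 = 330.173 ng/mL

330.173


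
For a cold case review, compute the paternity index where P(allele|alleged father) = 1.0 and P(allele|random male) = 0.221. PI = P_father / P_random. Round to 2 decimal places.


Paternity Index calculation:
PI = P(allele|father) / P(allele|random)
PI = 1.0 / 0.221
PI = 4.52

4.52


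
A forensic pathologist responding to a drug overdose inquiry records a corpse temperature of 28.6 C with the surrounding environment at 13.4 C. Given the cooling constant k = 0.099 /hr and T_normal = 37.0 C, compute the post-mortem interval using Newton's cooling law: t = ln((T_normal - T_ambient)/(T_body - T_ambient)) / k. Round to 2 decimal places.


Using Newton's law of cooling:
t = ln((T_normal - T_ambient) / (T_body - T_ambient)) / k
T_normal - T_ambient = 23.6
T_body - T_ambient = 15.2
Ratio = 1.552632
ln(ratio) = 0.439952
t = 0.439952 / 0.099 = 4.44 hours

4.44


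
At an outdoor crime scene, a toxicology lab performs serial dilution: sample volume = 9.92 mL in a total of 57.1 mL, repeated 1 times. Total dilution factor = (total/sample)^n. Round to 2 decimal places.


Dilution factor calculation:
Single dilution = V_total / V_sample = 57.1 / 9.92 ≈ 5.756048
Number of dilutions = 1
Total DF = (57.1 / 9.92)^1 (full precision, rounded at the end) = 5.76

5.76


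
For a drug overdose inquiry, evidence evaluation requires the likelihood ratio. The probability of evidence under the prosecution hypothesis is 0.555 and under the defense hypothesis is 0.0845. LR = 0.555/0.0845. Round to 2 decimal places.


Likelihood ratio calculation:
LR = P(E|Hp) / P(E|Hd)
LR = 0.555 / 0.0845
LR = 6.57

6.57


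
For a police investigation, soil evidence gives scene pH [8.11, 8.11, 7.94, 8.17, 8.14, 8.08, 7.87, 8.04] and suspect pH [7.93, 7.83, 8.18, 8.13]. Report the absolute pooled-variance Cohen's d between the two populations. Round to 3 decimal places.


Pooled-variance Cohen's d for soil pH comparison:
Scene mean = 64.46 / 8 = 8.0575
Suspect mean = 32.07 / 4 = 8.0175
Scene sample variance s_s^2 = 0.010679
Suspect sample variance s_c^2 = 0.027292
Pooled variance = ((n_s-1)*s_s^2 + (n_c-1)*s_c^2) / (n_s + n_c - 2) = 0.015662
Pooled SD = sqrt(0.015662) = 0.125148
Mean difference = 0.04
|d| = |0.04| / 0.125148 = 0.320

0.320


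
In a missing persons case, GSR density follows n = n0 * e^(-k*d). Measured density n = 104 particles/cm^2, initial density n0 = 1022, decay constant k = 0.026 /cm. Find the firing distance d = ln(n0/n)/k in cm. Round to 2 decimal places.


GSR distance calculation:
n0/n = 1022 / 104 = 9.826923
ln(n0/n) = 2.285126
d = 2.285126 / 0.026 = 87.89 cm

87.89


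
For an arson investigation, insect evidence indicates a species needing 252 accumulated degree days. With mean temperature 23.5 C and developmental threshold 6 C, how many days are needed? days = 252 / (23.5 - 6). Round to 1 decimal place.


Insect development time:
Effective temperature = avg_temp - T_base = 23.5 - 6 = 17.5 C
Days = ADD / effective_temp = 252 / 17.5 = 14.4 days

14.4


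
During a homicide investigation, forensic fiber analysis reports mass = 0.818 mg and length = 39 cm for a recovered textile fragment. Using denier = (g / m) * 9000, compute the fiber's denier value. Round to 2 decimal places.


Denier calculation:
Mass in grams = 0.818 mg / 1000 = 0.000818 g
Length in meters = 39 cm / 100 = 0.39 m
Linear density = mass / length = 0.000818 / 0.39 = 0.00209744 g/m
Denier = (g/m) * 9000 = 0.00209744 * 9000 = 18.88

18.88


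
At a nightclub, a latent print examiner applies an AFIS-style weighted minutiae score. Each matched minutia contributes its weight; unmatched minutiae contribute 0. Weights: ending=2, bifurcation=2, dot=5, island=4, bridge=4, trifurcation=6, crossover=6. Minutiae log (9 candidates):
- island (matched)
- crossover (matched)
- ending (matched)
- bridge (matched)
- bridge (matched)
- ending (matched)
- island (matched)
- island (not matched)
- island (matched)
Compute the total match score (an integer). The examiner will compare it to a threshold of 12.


Weighted minutiae match score:
  island: matched, +4 (running total 4)
  crossover: matched, +6 (running total 10)
  ending: matched, +2 (running total 12)
  bridge: matched, +4 (running total 16)
  bridge: matched, +4 (running total 20)
  ending: matched, +2 (running total 22)
  island: matched, +4 (running total 26)
  island: not matched, +0
  island: matched, +4 (running total 30)
Total score = 30
Threshold = 12; verdict = identification

30


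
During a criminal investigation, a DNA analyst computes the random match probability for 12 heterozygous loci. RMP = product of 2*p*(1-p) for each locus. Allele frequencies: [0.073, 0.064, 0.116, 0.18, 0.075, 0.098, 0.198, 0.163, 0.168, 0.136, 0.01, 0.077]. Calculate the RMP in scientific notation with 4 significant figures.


Computing RMP for 12 loci:
Locus 1: 2 * 0.073 * 0.927 = 0.135342
Locus 2: 2 * 0.064 * 0.936 = 0.119808
Locus 3: 2 * 0.116 * 0.884 = 0.205088
Locus 4: 2 * 0.18 * 0.82 = 0.2952
Locus 5: 2 * 0.075 * 0.925 = 0.13875
Locus 6: 2 * 0.098 * 0.902 = 0.176792
Locus 7: 2 * 0.198 * 0.802 = 0.317592
Locus 8: 2 * 0.163 * 0.837 = 0.272862
Locus 9: 2 * 0.168 * 0.832 = 0.279552
Locus 10: 2 * 0.136 * 0.864 = 0.235008
Locus 11: 2 * 0.01 * 0.99 = 0.0198
Locus 12: 2 * 0.077 * 0.923 = 0.142142
RMP = 3.858e-10

3.858e-10


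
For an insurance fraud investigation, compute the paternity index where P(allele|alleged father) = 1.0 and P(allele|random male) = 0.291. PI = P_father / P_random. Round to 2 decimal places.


Paternity Index calculation:
PI = P(allele|father) / P(allele|random)
PI = 1.0 / 0.291
PI = 3.44

3.44


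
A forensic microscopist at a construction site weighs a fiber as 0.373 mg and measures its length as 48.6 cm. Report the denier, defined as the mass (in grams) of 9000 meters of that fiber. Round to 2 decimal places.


Denier calculation:
Mass in grams = 0.373 mg / 1000 = 0.000373 g
Length in meters = 48.6 cm / 100 = 0.486 m
Linear density = mass / length = 0.000373 / 0.486 = 0.00076749 g/m
Denier = (g/m) * 9000 = 0.00076749 * 9000 = 6.91

6.91


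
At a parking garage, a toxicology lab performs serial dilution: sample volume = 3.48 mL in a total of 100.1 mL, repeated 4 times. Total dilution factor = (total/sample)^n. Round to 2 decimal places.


Dilution factor calculation:
Single dilution = V_total / V_sample = 100.1 / 3.48 ≈ 28.764368
Number of dilutions = 4
Total DF = (100.1 / 3.48)^4 (full precision, rounded at the end) = 684572.32

684572.32


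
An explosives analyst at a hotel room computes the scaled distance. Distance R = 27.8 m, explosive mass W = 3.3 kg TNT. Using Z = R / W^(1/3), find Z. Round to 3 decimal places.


Scaled distance calculation:
W^(1/3) = 3.3^(1/3) = 1.488806
Z = R / W^(1/3) = 27.8 / 1.488806
Z = 18.673 m/kg^(1/3)

18.673


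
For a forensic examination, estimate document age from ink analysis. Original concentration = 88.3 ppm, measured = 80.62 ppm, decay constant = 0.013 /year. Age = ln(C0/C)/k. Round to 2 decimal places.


Document age estimation:
C0/C = 88.3 / 80.62 = 1.095262
ln(C0/C) = 0.090994
t = 0.090994 / 0.013 = 7.00 years

7.00


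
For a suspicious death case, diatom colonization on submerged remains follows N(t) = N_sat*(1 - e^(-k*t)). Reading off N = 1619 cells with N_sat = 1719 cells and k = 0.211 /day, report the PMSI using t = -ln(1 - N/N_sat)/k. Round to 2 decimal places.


PMSI from diatom colonization curve:
N / N_sat = 1619 / 1719 = 0.941827
1 - N/N_sat = 0.058173
ln(1 - N/N_sat) = -2.844334
t = -ln(1 - N/N_sat) / k = -(-2.844334) / 0.211 = 13.48 days

13.48


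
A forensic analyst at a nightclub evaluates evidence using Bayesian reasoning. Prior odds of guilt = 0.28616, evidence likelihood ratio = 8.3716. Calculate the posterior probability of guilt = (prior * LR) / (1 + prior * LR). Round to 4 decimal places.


Bayesian evidence evaluation:
Posterior odds = prior_odds * LR = 0.28616 * 8.3716 = 2.395617
Posterior probability = posterior_odds / (1 + posterior_odds)
= 2.395617 / (1 + 2.395617)
= 2.395617 / 3.395617
= 0.7055

0.7055


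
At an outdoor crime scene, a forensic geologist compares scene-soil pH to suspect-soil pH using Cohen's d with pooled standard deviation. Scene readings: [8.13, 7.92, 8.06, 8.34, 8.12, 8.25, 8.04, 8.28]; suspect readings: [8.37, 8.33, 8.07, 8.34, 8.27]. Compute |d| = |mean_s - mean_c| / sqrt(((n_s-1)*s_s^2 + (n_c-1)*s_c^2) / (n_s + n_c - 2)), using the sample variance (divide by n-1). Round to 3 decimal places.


Pooled-variance Cohen's d for soil pH comparison:
Scene mean = 65.14 / 8 = 8.1425
Suspect mean = 41.38 / 5 = 8.276
Scene sample variance s_s^2 = 0.019564
Suspect sample variance s_c^2 = 0.01458
Pooled variance = ((n_s-1)*s_s^2 + (n_c-1)*s_c^2) / (n_s + n_c - 2) = 0.017752
Pooled SD = sqrt(0.017752) = 0.133237
Mean difference = -0.1335
|d| = |-0.1335| / 0.133237 = 1.002

1.002


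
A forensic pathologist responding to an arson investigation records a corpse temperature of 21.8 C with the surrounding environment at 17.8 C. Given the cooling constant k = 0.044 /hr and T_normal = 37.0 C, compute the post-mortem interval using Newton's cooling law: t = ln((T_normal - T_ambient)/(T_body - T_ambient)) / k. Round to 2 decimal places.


Using Newton's law of cooling:
t = ln((T_normal - T_ambient) / (T_body - T_ambient)) / k
T_normal - T_ambient = 19.2
T_body - T_ambient = 4.0
Ratio = 4.8
ln(ratio) = 1.568616
t = 1.568616 / 0.044 = 35.65 hours

35.65


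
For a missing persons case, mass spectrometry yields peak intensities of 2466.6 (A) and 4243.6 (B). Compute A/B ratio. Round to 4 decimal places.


Spectral peak ratio:
Peak A = 2466.6 counts
Peak B = 4243.6 counts
Ratio = 2466.6 / 4243.6 = 0.5813

0.5813


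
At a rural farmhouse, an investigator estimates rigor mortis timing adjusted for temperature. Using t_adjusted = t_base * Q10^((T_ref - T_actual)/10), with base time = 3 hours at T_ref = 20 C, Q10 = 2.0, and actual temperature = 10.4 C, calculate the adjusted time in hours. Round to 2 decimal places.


Rigor mortis time adjustment:
Exponent = (T_ref - T_actual) / 10 = (20 - 10.4) / 10 = 0.96
Q10 factor = 2.0^0.96 = 1.94531
t_adjusted = 3 * 1.94531 = 5.84 hours

5.84


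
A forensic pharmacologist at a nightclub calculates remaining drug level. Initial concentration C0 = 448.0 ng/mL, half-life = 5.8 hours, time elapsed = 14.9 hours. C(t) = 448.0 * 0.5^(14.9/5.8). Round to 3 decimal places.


Drug concentration decay:
Number of half-lives = t / t_half = 14.9 / 5.8 = 2.568966
Decay factor = 0.5^2.568966 = 0.16852494
C(t) = 448.0 * 0.16852494 = 75.499 ng/mL

75.499


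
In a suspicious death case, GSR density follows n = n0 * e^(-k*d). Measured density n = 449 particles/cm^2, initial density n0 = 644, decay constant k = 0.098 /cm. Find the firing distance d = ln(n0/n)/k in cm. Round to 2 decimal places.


GSR distance calculation:
n0/n = 644 / 449 = 1.434298
ln(n0/n) = 0.360676
d = 0.360676 / 0.098 = 3.68 cm

3.68


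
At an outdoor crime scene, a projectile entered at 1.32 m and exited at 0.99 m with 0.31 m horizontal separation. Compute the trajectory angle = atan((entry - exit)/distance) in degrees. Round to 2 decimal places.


Bullet trajectory angle:
Height difference = 1.32 - 0.99 = 0.33 m
angle = atan(0.33 / 0.31)
angle = atan(1.064516)
angle = 46.79 degrees

46.79


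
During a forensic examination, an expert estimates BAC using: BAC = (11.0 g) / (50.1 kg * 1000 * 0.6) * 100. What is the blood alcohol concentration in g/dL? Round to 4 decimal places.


Applying the Widmark formula:
BAC = (dose_g / (body_wt * 1000 * r)) * 100
Denominator = 50.1 * 1000 * 0.6 = 30060
BAC = (11.0 / 30060) * 100
BAC = 0.0366 g/dL

0.0366


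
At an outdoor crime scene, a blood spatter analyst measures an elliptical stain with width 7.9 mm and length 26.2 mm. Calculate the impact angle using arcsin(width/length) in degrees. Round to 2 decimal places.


Blood spatter impact angle calculation:
width / length = 7.9 / 26.2 = 0.301527
angle = arcsin(0.301527)
angle = 17.55 degrees

17.55


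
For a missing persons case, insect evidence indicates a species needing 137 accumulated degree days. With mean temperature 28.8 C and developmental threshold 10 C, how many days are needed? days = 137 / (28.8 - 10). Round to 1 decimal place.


Insect development time:
Effective temperature = avg_temp - T_base = 28.8 - 10 = 18.8 C
Days = ADD / effective_temp = 137 / 18.8 = 7.3 days

7.3


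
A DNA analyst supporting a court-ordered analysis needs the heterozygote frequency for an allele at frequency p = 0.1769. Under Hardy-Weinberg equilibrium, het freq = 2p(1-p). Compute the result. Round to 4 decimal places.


Hardy-Weinberg heterozygote frequency:
q = 1 - p = 1 - 0.1769 = 0.8231
2pq = 2 * 0.1769 * 0.8231 = 0.2912

0.2912


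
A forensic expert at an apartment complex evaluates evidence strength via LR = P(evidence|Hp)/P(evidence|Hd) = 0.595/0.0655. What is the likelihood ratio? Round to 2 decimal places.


Likelihood ratio calculation:
LR = P(E|Hp) / P(E|Hd)
LR = 0.595 / 0.0655
LR = 9.08

9.08


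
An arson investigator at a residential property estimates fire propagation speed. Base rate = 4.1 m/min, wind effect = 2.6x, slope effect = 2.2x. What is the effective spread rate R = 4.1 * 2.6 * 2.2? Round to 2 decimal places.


Fire spread rate calculation:
R = R0 * wind_factor * slope_factor
= 4.1 * 2.6 * 2.2
= 10.66 * 2.2
= 23.45 m/min

23.45


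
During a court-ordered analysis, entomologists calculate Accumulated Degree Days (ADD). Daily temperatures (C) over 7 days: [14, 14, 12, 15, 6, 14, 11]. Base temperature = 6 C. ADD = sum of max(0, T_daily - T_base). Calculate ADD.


Computing ADD day by day:
Day 1: max(0, 14 - 6) = 8
Day 2: max(0, 14 - 6) = 8
Day 3: max(0, 12 - 6) = 6
Day 4: max(0, 15 - 6) = 9
Day 5: max(0, 6 - 6) = 0
Day 6: max(0, 14 - 6) = 8
Day 7: max(0, 11 - 6) = 5
Total ADD = 44

44


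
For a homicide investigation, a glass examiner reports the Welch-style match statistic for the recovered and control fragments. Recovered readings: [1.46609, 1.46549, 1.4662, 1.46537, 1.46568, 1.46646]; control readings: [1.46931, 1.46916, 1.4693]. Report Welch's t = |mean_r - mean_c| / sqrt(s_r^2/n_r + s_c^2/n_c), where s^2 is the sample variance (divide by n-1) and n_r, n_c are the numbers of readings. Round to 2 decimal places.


Welch's t-criterion for glass RI comparison:
Recovered mean = sum / n_r = 8.79529 / 6 = 1.4658817
Control mean = sum / n_c = 4.40777 / 3 = 1.4692567
Recovered sample variance s_r^2 = 1.87017e-07
Control sample variance s_c^2 = 7.03333e-09
Welch SE (unpooled) = sqrt(s_r^2/n_r + s_c^2/n_c) = sqrt(3.11694e-08 + 2.34444e-09) = sqrt(3.35138e-08) = 0.000183068
|mean_r - mean_c| = 0.003375
t = 0.003375 / 0.000183068 = 18.44

18.44


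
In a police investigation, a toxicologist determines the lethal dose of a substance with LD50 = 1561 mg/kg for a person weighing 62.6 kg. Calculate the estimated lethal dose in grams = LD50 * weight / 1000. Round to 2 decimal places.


Lethal dose calculation:
Lethal dose = LD50 * body_weight / 1000
= 1561 * 62.6 / 1000
= 97718.6 / 1000
= 97.72 g

97.72


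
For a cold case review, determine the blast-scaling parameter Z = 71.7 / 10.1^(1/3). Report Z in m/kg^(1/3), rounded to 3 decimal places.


Scaled distance calculation:
W^(1/3) = 10.1^(1/3) = 2.161592
Z = R / W^(1/3) = 71.7 / 2.161592
Z = 33.170 m/kg^(1/3)

33.170


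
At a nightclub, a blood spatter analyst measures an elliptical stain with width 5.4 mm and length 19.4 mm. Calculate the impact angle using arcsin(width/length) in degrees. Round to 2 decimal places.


Blood spatter impact angle calculation:
width / length = 5.4 / 19.4 = 0.278351
angle = arcsin(0.278351)
angle = 16.16 degrees

16.16


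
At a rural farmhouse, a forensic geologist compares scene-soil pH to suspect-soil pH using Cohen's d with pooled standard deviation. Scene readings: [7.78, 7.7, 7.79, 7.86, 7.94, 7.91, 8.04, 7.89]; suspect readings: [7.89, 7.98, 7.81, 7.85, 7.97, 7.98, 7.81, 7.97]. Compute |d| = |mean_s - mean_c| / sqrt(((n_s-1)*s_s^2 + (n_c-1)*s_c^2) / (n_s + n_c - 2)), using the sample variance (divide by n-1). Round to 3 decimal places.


Pooled-variance Cohen's d for soil pH comparison:
Scene mean = 62.91 / 8 = 7.86375
Suspect mean = 63.26 / 8 = 7.9075
Scene sample variance s_s^2 = 0.011284
Suspect sample variance s_c^2 = 0.00585
Pooled variance = ((n_s-1)*s_s^2 + (n_c-1)*s_c^2) / (n_s + n_c - 2) = 0.008567
Pooled SD = sqrt(0.008567) = 0.092558
Mean difference = -0.04375
|d| = |-0.04375| / 0.092558 = 0.473

0.473


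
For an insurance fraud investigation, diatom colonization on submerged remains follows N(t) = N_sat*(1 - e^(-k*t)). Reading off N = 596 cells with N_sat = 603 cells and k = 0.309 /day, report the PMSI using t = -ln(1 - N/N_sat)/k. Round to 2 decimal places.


PMSI from diatom colonization curve:
N / N_sat = 596 / 603 = 0.988391
1 - N/N_sat = 0.011609
ln(1 - N/N_sat) = -4.455975
t = -ln(1 - N/N_sat) / k = -(-4.455975) / 0.309 = 14.42 days

14.42


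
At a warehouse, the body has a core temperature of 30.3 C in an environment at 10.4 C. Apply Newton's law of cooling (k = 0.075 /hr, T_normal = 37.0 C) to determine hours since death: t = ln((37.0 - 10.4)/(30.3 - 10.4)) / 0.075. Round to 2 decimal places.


Using Newton's law of cooling:
t = ln((T_normal - T_ambient) / (T_body - T_ambient)) / k
T_normal - T_ambient = 26.6
T_body - T_ambient = 19.9
Ratio = 1.336683
ln(ratio) = 0.290191
t = 0.290191 / 0.075 = 3.87 hours

3.87


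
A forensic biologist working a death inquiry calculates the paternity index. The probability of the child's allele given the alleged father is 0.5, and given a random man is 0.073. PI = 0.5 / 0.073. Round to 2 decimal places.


Paternity Index calculation:
PI = P(allele|father) / P(allele|random)
PI = 0.5 / 0.073
PI = 6.85

6.85


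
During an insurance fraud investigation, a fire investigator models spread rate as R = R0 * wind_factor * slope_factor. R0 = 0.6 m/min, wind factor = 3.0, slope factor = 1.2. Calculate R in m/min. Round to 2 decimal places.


Fire spread rate calculation:
R = R0 * wind_factor * slope_factor
= 0.6 * 3.0 * 1.2
= 1.8 * 1.2
= 2.16 m/min

2.16


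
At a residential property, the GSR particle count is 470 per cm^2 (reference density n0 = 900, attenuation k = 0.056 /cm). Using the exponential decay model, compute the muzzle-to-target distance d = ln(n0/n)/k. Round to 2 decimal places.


GSR distance calculation:
n0/n = 900 / 470 = 1.914894
ln(n0/n) = 0.649662
d = 0.649662 / 0.056 = 11.60 cm

11.60


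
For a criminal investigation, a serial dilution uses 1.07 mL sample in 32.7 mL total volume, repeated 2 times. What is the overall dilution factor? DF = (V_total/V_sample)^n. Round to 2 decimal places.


Dilution factor calculation:
Single dilution = V_total / V_sample = 32.7 / 1.07 ≈ 30.560748
Number of dilutions = 2
Total DF = (32.7 / 1.07)^2 (full precision, rounded at the end) = 933.96

933.96


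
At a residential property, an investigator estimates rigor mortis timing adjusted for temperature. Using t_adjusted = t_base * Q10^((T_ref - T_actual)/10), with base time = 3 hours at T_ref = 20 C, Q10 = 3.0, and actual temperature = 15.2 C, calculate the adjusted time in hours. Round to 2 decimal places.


Rigor mortis time adjustment:
Exponent = (T_ref - T_actual) / 10 = (20 - 15.2) / 10 = 0.48
Q10 factor = 3.0^0.48 = 1.69441
t_adjusted = 3 * 1.69441 = 5.08 hours

5.08


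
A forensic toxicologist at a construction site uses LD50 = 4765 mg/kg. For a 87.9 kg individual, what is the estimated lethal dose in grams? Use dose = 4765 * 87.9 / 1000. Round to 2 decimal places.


Lethal dose calculation:
Lethal dose = LD50 * body_weight / 1000
= 4765 * 87.9 / 1000
= 418843.5 / 1000
= 418.84 g

418.84


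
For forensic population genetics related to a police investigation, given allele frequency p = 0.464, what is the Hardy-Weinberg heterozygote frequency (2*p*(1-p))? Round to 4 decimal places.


Hardy-Weinberg heterozygote frequency:
q = 1 - p = 1 - 0.464 = 0.536
2pq = 2 * 0.464 * 0.536 = 0.4974

0.4974


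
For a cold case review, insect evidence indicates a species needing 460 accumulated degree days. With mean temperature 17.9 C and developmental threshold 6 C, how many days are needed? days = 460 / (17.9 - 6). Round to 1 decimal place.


Insect development time:
Effective temperature = avg_temp - T_base = 17.9 - 6 = 11.9 C
Days = ADD / effective_temp = 460 / 11.9 = 38.7 days

38.7


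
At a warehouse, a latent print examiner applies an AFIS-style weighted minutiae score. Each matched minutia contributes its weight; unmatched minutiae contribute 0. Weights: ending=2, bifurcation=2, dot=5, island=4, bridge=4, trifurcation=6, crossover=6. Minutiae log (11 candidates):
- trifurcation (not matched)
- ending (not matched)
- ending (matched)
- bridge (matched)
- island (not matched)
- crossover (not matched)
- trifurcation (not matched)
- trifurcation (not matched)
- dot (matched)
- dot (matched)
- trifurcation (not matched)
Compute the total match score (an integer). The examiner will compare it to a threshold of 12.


Weighted minutiae match score:
  trifurcation: not matched, +0
  ending: not matched, +0
  ending: matched, +2 (running total 2)
  bridge: matched, +4 (running total 6)
  island: not matched, +0
  crossover: not matched, +0
  trifurcation: not matched, +0
  trifurcation: not matched, +0
  dot: matched, +5 (running total 11)
  dot: matched, +5 (running total 16)
  trifurcation: not matched, +0
Total score = 16
Threshold = 12; verdict = identification

16


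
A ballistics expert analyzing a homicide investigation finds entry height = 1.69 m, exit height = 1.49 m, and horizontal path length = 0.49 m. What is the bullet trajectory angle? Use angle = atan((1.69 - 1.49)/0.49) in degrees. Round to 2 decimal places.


Bullet trajectory angle:
Height difference = 1.69 - 1.49 = 0.2 m
angle = atan(0.2 / 0.49)
angle = atan(0.408163)
angle = 22.20 degrees

22.20


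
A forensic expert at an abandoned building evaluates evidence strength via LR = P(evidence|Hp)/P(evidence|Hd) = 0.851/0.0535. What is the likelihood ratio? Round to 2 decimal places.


Likelihood ratio calculation:
LR = P(E|Hp) / P(E|Hd)
LR = 0.851 / 0.0535
LR = 15.91

15.91


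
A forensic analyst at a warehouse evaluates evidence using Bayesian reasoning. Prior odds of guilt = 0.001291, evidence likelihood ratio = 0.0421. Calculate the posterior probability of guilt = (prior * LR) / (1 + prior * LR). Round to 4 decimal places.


Bayesian evidence evaluation:
Posterior odds = prior_odds * LR = 0.001291 * 0.0421 = 0.0000543511
Posterior probability = posterior_odds / (1 + posterior_odds)
= 0.0000543511 / (1 + 0.0000543511)
= 0.0000543511 / 1.0000543511
= 0.0001

0.0001


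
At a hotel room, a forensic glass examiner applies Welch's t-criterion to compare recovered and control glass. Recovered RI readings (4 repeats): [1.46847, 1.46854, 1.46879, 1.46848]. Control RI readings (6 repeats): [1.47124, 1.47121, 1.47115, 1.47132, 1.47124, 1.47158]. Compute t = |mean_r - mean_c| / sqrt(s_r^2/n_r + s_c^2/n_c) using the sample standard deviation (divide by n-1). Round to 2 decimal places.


Welch's t-criterion for glass RI comparison:
Recovered mean = sum / n_r = 5.87428 / 4 = 1.46857
Control mean = sum / n_c = 8.82774 / 6 = 1.47129
Recovered sample variance s_r^2 = 2.24667e-08
Control sample variance s_c^2 = 2.32e-08
Welch SE (unpooled) = sqrt(s_r^2/n_r + s_c^2/n_c) = sqrt(5.61667e-09 + 3.86667e-09) = sqrt(9.48334e-09) = 9.73824e-05
|mean_r - mean_c| = 0.00272
t = 0.00272 / 9.73824e-05 = 27.93

27.93


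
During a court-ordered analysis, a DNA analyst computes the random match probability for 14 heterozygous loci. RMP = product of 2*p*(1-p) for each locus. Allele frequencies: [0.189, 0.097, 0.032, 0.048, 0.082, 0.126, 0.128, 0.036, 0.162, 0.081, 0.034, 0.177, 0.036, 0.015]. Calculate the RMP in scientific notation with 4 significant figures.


Computing RMP for 14 loci:
Locus 1: 2 * 0.189 * 0.811 = 0.306558
Locus 2: 2 * 0.097 * 0.903 = 0.175182
Locus 3: 2 * 0.032 * 0.968 = 0.061952
Locus 4: 2 * 0.048 * 0.952 = 0.091392
Locus 5: 2 * 0.082 * 0.918 = 0.150552
Locus 6: 2 * 0.126 * 0.874 = 0.220248
Locus 7: 2 * 0.128 * 0.872 = 0.223232
Locus 8: 2 * 0.036 * 0.964 = 0.069408
Locus 9: 2 * 0.162 * 0.838 = 0.271512
Locus 10: 2 * 0.081 * 0.919 = 0.148878
Locus 11: 2 * 0.034 * 0.966 = 0.065688
Locus 12: 2 * 0.177 * 0.823 = 0.291342
Locus 13: 2 * 0.036 * 0.964 = 0.069408
Locus 14: 2 * 0.015 * 0.985 = 0.02955
RMP = 2.479e-13

2.479e-13


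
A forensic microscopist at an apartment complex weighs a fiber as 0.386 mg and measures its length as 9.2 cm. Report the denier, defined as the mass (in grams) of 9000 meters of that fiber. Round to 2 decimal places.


Denier calculation:
Mass in grams = 0.386 mg / 1000 = 0.000386 g
Length in meters = 9.2 cm / 100 = 0.092 m
Linear density = mass / length = 0.000386 / 0.092 = 0.00419565 g/m
Denier = (g/m) * 9000 = 0.00419565 * 9000 = 37.76

37.76


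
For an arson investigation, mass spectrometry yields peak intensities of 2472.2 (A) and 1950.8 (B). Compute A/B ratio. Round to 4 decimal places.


Spectral peak ratio:
Peak A = 2472.2 counts
Peak B = 1950.8 counts
Ratio = 2472.2 / 1950.8 = 1.2673

1.2673


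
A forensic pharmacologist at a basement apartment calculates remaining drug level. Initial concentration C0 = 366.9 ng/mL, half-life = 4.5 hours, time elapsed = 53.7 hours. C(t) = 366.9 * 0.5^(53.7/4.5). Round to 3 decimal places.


Drug concentration decay:
Number of half-lives = t / t_half = 53.7 / 4.5 = 11.933333
Decay factor = 0.5^11.933333 = 0.00025569
C(t) = 366.9 * 0.00025569 = 0.094 ng/mL

0.094


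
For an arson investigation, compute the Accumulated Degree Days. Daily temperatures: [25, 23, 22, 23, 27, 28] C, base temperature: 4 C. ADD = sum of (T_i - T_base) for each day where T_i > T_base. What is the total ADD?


Computing ADD day by day:
Day 1: max(0, 25 - 4) = 21
Day 2: max(0, 23 - 4) = 19
Day 3: max(0, 22 - 4) = 18
Day 4: max(0, 23 - 4) = 19
Day 5: max(0, 27 - 4) = 23
Day 6: max(0, 28 - 4) = 24
Total ADD = 124

124


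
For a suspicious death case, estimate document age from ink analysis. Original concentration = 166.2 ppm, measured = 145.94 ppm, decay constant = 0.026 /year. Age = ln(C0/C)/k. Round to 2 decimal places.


Document age estimation:
C0/C = 166.2 / 145.94 = 1.138824
ln(C0/C) = 0.129996
t = 0.129996 / 0.026 = 5.00 years

5.00


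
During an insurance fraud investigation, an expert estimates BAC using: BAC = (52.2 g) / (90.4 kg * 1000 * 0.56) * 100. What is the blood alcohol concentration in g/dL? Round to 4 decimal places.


Applying the Widmark formula:
BAC = (dose_g / (body_wt * 1000 * r)) * 100
Denominator = 90.4 * 1000 * 0.56 = 50624
BAC = (52.2 / 50624) * 100
BAC = 0.1031 g/dL

0.1031


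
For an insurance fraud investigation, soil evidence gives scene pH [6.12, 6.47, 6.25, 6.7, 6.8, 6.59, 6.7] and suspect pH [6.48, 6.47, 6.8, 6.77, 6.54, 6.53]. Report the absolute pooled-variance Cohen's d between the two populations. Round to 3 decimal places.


Pooled-variance Cohen's d for soil pH comparison:
Scene mean = 45.63 / 7 = 6.518571
Suspect mean = 39.59 / 6 = 6.598333
Scene sample variance s_s^2 = 0.063914
Suspect sample variance s_c^2 = 0.021737
Pooled variance = ((n_s-1)*s_s^2 + (n_c-1)*s_c^2) / (n_s + n_c - 2) = 0.044743
Pooled SD = sqrt(0.044743) = 0.211525
Mean difference = -0.079762
|d| = |-0.079762| / 0.211525 = 0.377

0.377


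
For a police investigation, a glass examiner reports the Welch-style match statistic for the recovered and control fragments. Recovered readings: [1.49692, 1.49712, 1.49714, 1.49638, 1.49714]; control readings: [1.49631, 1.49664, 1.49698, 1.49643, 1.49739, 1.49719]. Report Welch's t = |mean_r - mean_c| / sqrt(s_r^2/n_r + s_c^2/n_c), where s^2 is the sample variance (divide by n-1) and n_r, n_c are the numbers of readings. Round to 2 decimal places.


Welch's t-criterion for glass RI comparison:
Recovered mean = sum / n_r = 7.4847 / 5 = 1.49694
Control mean = sum / n_c = 8.98094 / 6 = 1.4968233
Recovered sample variance s_r^2 = 1.066e-07
Control sample variance s_c^2 = 1.86387e-07
Welch SE (unpooled) = sqrt(s_r^2/n_r + s_c^2/n_c) = sqrt(2.132e-08 + 3.10644e-08) = sqrt(5.23844e-08) = 0.000228876
|mean_r - mean_c| = 0.000116667
t = 0.000116667 / 0.000228876 = 0.51

0.51
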